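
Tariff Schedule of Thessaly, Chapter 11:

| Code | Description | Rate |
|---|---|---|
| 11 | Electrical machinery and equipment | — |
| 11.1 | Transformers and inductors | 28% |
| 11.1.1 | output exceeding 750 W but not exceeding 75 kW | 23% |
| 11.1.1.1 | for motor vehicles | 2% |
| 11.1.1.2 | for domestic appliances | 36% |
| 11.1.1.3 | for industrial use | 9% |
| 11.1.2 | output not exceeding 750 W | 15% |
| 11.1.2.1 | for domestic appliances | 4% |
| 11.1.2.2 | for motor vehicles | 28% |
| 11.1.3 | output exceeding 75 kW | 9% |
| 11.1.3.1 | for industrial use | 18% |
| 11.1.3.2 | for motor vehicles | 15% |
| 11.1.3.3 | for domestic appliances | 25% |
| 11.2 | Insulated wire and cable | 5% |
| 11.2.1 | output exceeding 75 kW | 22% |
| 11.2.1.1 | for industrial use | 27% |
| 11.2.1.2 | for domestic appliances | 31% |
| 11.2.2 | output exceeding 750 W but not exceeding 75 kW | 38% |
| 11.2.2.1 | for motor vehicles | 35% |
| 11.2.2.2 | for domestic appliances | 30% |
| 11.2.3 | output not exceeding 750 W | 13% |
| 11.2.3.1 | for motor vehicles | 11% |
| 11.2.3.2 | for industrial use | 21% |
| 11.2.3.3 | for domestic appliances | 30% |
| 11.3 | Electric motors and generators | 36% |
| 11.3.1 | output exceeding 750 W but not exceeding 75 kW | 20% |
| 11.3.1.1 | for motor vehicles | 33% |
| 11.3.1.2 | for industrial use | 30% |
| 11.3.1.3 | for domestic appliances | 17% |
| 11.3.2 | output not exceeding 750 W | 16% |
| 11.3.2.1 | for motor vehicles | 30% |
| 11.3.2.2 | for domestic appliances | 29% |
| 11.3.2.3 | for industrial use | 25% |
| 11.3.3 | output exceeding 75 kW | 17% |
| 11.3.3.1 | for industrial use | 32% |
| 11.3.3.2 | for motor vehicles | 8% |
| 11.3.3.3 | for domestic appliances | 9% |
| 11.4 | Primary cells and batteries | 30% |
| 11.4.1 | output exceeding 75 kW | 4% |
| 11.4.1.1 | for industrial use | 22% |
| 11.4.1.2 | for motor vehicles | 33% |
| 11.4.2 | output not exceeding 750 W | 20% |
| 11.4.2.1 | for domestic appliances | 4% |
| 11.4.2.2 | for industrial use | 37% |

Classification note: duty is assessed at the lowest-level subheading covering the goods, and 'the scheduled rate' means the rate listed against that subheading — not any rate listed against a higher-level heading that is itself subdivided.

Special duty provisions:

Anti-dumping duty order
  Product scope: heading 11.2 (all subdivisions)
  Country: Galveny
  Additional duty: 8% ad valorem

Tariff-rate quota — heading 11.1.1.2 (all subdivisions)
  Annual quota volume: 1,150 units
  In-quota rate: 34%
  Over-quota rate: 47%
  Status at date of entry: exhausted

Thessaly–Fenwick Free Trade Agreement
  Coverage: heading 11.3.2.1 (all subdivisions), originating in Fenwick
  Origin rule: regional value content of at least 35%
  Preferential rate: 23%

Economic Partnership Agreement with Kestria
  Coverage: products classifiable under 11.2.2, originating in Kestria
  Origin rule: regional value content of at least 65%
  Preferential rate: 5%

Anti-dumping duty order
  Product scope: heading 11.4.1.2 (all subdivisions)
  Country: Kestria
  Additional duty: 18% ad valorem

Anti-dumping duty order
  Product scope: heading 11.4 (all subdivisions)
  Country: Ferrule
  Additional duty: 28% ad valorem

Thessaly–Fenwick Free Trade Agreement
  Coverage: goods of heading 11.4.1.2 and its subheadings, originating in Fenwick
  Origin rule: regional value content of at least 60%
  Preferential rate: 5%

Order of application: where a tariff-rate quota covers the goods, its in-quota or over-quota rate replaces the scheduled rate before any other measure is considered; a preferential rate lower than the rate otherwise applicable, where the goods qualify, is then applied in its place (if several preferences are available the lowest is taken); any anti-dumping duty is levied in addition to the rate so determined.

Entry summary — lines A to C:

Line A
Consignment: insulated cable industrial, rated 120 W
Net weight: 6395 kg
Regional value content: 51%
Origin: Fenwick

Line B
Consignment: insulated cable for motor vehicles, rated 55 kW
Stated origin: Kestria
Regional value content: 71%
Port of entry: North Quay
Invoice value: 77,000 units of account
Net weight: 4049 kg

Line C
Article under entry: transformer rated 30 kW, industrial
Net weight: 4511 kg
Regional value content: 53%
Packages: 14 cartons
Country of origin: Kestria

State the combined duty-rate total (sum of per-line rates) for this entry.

35%

Line A: insulated cable → 11.2; rated 120 W → 11.2.3; industrial → 11.2.3.2. Scheduled 21%. Fenwick agreement on 11.3.2.1: 11.2.3.2 not covered; Fenwick agreement on 11.4.1.2: 11.2.3.2 not covered. → 21%.
Line B: insulated cable → 11.2; rated 55 kW → 11.2.2; for motor vehicles → 11.2.2.1. Scheduled 35%. Kestria agreement on 11.2.2: RVC ≥ 65% → 5% available; preferential 5%. → 5%.
Line C: transformer → 11.1; rated 30 kW → 11.1.1; industrial → 11.1.1.3. Scheduled 9%. Kestria agreement on 11.2.2: 11.1.1.3 not covered. → 9%.
Sum: 21% + 5% + 9% = 35%.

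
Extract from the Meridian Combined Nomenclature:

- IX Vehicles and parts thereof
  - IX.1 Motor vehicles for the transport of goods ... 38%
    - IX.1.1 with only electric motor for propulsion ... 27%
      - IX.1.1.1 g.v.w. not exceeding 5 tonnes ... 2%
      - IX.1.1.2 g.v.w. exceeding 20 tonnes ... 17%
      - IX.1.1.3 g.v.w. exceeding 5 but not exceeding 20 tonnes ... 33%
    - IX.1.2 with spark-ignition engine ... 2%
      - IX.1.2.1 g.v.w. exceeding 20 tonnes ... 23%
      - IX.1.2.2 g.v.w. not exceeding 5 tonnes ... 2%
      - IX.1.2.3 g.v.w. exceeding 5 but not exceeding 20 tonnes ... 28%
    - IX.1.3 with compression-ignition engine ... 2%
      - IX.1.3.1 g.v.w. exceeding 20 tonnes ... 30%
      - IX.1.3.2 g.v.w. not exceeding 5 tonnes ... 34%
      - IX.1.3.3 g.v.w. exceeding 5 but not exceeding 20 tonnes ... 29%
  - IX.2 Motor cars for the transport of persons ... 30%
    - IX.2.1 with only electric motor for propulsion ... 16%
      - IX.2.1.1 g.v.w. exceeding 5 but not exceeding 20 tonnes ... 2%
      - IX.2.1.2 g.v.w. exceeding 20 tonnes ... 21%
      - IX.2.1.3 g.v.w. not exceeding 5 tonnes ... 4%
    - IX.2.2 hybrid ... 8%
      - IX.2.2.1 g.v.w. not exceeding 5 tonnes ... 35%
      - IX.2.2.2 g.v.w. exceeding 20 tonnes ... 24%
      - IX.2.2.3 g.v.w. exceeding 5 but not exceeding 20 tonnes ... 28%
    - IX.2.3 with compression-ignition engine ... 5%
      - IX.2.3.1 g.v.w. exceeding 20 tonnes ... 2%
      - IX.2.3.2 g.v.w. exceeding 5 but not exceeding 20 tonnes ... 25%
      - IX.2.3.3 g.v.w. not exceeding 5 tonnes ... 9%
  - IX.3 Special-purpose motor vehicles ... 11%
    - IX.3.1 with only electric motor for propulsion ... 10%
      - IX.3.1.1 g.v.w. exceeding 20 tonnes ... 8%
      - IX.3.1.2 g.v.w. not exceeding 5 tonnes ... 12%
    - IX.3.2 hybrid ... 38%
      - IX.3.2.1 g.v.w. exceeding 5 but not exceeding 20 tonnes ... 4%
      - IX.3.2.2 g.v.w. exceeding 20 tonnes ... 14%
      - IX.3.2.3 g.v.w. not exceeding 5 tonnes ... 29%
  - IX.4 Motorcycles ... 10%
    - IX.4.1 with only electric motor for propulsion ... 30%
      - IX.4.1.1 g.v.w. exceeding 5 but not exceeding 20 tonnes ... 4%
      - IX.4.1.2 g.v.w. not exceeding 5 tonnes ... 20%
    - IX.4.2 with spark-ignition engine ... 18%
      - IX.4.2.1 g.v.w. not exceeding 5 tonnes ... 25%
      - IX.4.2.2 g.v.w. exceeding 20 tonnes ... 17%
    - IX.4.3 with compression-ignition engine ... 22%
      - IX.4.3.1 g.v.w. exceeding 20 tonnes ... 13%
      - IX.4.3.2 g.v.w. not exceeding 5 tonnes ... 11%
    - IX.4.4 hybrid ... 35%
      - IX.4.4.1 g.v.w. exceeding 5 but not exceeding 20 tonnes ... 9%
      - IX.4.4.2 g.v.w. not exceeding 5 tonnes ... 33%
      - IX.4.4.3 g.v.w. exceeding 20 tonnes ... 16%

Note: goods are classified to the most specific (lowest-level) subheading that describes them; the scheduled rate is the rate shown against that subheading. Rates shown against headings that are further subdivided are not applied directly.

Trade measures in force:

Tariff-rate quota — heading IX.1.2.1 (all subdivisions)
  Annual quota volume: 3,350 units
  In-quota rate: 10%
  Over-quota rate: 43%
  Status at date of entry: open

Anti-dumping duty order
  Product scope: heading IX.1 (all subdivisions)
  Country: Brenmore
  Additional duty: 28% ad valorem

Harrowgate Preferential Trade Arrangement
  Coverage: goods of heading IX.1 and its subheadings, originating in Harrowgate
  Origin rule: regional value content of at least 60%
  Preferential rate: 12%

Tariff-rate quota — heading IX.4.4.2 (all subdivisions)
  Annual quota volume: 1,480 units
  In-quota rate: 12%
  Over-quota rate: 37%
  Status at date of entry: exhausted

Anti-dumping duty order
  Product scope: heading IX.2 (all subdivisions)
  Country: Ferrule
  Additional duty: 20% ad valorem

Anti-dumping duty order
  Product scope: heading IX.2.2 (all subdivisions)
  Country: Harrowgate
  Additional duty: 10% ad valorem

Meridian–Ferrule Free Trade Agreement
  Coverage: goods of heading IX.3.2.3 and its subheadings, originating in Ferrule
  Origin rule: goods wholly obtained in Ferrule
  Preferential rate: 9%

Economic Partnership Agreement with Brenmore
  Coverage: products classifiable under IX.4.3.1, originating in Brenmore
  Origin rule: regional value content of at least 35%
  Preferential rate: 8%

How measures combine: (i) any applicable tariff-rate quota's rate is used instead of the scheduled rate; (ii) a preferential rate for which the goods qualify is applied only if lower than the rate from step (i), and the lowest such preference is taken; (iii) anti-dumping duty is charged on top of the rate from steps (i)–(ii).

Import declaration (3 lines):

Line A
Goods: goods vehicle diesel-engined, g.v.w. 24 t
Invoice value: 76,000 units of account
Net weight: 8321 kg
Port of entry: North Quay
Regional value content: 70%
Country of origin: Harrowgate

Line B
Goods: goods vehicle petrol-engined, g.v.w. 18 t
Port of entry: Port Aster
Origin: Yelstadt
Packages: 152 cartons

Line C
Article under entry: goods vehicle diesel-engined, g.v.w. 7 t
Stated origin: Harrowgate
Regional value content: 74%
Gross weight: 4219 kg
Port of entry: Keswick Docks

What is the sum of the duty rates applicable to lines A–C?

Line A: goods vehicle → IX.1; diesel-engined → IX.1.3; g.v.w. 24 t → IX.1.3.1. Scheduled 30%. Harrowgate agreement on IX.1: RVC ≥ 60% → 12% available; preferential 12%. → 12%.
Line B: goods vehicle → IX.1; petrol-engined → IX.1.2; g.v.w. 18 t → IX.1.2.3. Scheduled 28%. No special measure applies. → 28%.
Line C: goods vehicle → IX.1; diesel-engined → IX.1.3; g.v.w. 7 t → IX.1.3.3. Scheduled 29%. Harrowgate agreement on IX.1: RVC ≥ 60% → 12% available; preferential 12%. → 12%.
Sum: 12% + 28% + 12% = 52%.

52%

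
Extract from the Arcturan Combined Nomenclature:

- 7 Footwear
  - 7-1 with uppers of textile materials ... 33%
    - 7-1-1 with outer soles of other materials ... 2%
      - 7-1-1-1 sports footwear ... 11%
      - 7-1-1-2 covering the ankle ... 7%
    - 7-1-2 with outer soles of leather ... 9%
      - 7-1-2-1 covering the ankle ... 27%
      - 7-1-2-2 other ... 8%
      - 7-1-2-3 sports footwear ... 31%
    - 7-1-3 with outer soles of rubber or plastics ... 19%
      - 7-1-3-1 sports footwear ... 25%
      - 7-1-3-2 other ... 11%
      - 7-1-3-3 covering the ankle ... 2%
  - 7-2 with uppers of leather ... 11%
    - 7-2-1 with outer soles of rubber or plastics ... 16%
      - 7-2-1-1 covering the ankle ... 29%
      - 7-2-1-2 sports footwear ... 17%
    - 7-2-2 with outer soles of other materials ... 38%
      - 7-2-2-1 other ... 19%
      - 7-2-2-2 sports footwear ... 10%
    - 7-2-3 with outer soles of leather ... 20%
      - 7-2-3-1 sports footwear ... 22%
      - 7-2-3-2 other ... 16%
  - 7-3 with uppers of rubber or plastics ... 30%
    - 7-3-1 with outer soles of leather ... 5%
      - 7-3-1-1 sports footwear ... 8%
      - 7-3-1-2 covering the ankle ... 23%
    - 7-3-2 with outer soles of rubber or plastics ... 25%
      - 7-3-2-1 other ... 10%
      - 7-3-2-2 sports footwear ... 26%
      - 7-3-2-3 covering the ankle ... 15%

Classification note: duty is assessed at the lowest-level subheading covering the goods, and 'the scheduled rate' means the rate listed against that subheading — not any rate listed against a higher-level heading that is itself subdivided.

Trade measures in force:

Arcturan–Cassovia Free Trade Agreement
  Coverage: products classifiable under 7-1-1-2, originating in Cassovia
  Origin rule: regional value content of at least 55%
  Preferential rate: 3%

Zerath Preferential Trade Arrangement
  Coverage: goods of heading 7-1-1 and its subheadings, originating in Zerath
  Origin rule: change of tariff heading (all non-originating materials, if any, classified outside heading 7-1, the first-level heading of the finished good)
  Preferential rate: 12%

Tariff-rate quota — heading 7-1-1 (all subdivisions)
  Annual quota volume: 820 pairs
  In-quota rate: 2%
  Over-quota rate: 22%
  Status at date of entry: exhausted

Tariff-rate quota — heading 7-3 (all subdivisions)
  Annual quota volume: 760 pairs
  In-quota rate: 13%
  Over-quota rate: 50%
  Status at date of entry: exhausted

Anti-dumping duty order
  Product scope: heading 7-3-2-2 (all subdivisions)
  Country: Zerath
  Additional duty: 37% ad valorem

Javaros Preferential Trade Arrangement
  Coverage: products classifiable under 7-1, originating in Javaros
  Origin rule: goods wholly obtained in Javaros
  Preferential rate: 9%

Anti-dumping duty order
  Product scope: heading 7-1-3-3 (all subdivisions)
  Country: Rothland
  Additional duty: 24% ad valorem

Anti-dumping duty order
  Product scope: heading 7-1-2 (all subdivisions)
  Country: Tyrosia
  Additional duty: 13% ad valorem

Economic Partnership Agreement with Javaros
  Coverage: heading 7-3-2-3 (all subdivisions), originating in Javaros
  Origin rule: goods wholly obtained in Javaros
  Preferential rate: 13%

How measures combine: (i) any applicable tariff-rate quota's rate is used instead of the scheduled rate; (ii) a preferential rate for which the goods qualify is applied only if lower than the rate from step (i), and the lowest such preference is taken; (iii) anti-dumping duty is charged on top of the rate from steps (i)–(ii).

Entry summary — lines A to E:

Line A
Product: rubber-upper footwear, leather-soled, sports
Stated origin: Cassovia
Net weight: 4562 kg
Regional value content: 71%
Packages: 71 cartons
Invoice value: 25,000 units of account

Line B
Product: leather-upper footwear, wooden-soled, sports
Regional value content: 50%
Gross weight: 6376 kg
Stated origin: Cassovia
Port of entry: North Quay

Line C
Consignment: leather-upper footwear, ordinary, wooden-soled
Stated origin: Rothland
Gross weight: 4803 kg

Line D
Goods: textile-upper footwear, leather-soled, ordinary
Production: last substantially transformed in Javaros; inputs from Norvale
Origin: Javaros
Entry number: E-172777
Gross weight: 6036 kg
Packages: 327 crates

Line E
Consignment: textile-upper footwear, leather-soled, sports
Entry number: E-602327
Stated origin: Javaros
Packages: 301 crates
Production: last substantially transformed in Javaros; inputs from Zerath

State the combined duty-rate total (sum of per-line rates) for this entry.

Line A: rubber-upper → 7-3; leather-soled → 7-3-1; sports → 7-3-1-1. Scheduled 8%. quota on 7-3 exhausted → over-quota 50%; Cassovia agreement on 7-1-1-2: 7-3-1-1 not covered. → 50%.
Line B: leather-upper → 7-2; wooden-soled → 7-2-2; sports → 7-2-2-2. Scheduled 10%. Cassovia agreement on 7-1-1-2: 7-2-2-2 not covered. → 10%.
Line C: leather-upper → 7-2; wooden-soled → 7-2-2; ordinary → 7-2-2-1. Scheduled 19%. No special measure applies. → 19%.
Line D: textile-upper → 7-1; leather-soled → 7-1-2; ordinary → 7-1-2-2. Scheduled 8%. Javaros agreement on 7-1: not wholly obtained; Javaros agreement on 7-3-2-3: 7-1-2-2 not covered. → 8%.
Line E: textile-upper → 7-1; leather-soled → 7-1-2; sports → 7-1-2-3. Scheduled 31%. Javaros agreement on 7-1: not wholly obtained; Javaros agreement on 7-3-2-3: 7-1-2-3 not covered. → 31%.
Sum: 50% + 10% + 19% + 8% + 31% = 118%.

118%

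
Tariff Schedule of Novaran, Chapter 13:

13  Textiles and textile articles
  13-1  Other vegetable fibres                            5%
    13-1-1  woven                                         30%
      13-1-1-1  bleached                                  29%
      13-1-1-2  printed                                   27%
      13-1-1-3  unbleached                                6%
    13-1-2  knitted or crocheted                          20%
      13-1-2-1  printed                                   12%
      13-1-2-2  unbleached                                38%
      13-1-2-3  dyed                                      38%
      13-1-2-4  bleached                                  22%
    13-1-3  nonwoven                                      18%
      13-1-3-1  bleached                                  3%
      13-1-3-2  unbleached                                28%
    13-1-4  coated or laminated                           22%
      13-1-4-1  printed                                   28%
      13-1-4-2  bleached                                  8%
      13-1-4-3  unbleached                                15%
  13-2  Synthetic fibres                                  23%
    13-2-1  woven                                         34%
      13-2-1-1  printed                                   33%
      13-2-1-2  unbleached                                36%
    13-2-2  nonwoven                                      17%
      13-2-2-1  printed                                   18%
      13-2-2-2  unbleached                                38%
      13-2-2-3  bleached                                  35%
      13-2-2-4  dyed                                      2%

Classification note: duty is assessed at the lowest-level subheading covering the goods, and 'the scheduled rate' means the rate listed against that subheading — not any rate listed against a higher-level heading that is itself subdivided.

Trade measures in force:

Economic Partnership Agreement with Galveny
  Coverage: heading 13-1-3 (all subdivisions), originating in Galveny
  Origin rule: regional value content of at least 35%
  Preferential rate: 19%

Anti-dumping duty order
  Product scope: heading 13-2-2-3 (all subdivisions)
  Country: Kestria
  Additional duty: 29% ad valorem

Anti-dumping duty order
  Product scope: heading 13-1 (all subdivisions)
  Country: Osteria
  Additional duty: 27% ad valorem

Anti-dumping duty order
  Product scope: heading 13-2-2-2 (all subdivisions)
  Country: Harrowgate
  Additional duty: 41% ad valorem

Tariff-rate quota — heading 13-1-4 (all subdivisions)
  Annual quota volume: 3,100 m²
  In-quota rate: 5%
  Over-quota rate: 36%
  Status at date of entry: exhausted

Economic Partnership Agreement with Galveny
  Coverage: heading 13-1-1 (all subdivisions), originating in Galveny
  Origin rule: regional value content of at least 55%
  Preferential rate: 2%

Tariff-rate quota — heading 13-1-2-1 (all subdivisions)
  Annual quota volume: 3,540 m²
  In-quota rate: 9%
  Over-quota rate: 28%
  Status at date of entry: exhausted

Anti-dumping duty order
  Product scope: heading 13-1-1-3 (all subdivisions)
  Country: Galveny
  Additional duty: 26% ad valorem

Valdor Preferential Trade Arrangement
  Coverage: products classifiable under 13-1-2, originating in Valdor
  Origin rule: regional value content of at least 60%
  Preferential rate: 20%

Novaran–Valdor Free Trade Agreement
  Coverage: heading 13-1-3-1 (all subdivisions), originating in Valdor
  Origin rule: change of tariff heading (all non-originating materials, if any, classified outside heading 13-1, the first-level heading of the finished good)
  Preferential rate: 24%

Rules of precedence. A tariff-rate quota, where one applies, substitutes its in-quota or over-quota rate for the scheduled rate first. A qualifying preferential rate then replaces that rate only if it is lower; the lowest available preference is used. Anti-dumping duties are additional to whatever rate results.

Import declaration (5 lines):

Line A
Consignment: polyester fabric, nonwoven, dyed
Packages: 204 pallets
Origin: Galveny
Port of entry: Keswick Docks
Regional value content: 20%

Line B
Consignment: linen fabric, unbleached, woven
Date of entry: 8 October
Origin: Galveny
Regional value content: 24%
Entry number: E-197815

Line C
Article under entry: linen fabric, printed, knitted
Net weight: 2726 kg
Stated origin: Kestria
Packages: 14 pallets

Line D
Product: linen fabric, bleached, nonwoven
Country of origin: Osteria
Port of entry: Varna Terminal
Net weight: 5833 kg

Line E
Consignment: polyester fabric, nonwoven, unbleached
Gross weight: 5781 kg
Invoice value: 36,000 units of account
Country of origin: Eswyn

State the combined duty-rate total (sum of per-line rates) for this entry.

130%

Line A: polyester → 13-2; nonwoven → 13-2-2; dyed → 13-2-2-4. Scheduled 2%. Galveny agreement on 13-1-3: 13-2-2-4 not covered; Galveny agreement on 13-1-1: 13-2-2-4 not covered. → 2%.
Line B: linen → 13-1; woven → 13-1-1; unbleached → 13-1-1-3. Scheduled 6%. Galveny agreement on 13-1-3: 13-1-1-3 not covered; Galveny agreement on 13-1-1: RVC < 55%; anti-dumping (Galveny, 13-1-1-3): +26%; total 6% + 26% = 32%. → 32%.
Line C: linen → 13-1; knitted → 13-1-2; printed → 13-1-2-1. Scheduled 12%. quota on 13-1-2-1 exhausted → over-quota 28%. → 28%.
Line D: linen → 13-1; nonwoven → 13-1-3; bleached → 13-1-3-1. Scheduled 3%. anti-dumping (Osteria, 13-1): +27%; total 3% + 27% = 30%. → 30%.
Line E: polyester → 13-2; nonwoven → 13-2-2; unbleached → 13-2-2-2. Scheduled 38%. No special measure applies. → 38%.
Sum: 2% + 32% + 28% + 30% + 38% = 130%.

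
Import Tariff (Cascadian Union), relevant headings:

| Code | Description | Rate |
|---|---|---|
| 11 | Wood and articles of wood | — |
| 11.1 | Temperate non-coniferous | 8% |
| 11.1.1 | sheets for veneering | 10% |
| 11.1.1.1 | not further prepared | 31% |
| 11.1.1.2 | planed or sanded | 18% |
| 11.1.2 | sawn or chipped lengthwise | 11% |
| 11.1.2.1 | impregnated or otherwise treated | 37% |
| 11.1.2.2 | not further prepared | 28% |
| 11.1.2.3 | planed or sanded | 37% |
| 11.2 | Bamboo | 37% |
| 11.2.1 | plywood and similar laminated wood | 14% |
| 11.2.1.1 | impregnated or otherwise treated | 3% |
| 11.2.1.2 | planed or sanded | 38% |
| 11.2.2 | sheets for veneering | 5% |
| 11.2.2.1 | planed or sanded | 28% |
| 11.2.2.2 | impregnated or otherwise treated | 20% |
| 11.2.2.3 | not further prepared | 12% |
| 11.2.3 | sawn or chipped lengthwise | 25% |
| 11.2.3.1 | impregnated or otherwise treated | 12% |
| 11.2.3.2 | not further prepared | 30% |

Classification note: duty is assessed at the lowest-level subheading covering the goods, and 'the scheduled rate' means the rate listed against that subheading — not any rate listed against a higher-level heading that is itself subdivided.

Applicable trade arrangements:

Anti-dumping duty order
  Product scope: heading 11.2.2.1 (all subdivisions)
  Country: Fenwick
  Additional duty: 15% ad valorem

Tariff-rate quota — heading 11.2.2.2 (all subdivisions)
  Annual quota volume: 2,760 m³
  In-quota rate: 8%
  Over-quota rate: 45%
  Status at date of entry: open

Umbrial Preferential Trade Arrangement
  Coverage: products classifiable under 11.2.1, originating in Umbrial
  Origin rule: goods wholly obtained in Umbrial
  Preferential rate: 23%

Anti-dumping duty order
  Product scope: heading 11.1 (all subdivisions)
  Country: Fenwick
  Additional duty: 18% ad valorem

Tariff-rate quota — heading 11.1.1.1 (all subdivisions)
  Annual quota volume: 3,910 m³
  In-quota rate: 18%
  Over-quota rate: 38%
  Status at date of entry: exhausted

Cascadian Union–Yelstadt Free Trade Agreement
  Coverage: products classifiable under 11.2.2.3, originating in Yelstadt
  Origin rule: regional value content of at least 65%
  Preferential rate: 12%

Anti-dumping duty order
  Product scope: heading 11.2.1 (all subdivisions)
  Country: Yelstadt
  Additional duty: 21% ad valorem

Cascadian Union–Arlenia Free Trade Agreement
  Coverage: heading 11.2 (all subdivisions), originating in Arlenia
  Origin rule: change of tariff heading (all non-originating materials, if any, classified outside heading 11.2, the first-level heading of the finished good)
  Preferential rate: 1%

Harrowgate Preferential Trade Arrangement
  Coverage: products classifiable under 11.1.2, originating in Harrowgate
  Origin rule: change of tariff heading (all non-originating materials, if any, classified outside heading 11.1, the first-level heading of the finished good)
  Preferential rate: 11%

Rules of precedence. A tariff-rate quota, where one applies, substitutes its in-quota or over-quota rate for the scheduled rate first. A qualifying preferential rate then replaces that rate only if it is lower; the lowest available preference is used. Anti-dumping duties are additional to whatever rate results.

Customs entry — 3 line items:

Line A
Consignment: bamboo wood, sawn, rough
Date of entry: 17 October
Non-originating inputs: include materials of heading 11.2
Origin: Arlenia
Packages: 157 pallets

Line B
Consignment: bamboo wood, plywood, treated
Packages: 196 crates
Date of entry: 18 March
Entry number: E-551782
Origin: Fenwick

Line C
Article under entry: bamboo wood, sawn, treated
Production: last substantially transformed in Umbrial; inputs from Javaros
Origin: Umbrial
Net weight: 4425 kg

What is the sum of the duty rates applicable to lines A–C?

Line A: bamboo → 11.2; sawn → 11.2.3; rough → 11.2.3.2. Scheduled 30%. Arlenia agreement on 11.2: CTH not met. → 30%.
Line B: bamboo → 11.2; plywood → 11.2.1; treated → 11.2.1.1. Scheduled 3%. No special measure applies. → 3%.
Line C: bamboo → 11.2; sawn → 11.2.3; treated → 11.2.3.1. Scheduled 12%. Umbrial agreement on 11.2.1: 11.2.3.1 not covered. → 12%.
Sum: 30% + 3% + 12% = 45%.

45%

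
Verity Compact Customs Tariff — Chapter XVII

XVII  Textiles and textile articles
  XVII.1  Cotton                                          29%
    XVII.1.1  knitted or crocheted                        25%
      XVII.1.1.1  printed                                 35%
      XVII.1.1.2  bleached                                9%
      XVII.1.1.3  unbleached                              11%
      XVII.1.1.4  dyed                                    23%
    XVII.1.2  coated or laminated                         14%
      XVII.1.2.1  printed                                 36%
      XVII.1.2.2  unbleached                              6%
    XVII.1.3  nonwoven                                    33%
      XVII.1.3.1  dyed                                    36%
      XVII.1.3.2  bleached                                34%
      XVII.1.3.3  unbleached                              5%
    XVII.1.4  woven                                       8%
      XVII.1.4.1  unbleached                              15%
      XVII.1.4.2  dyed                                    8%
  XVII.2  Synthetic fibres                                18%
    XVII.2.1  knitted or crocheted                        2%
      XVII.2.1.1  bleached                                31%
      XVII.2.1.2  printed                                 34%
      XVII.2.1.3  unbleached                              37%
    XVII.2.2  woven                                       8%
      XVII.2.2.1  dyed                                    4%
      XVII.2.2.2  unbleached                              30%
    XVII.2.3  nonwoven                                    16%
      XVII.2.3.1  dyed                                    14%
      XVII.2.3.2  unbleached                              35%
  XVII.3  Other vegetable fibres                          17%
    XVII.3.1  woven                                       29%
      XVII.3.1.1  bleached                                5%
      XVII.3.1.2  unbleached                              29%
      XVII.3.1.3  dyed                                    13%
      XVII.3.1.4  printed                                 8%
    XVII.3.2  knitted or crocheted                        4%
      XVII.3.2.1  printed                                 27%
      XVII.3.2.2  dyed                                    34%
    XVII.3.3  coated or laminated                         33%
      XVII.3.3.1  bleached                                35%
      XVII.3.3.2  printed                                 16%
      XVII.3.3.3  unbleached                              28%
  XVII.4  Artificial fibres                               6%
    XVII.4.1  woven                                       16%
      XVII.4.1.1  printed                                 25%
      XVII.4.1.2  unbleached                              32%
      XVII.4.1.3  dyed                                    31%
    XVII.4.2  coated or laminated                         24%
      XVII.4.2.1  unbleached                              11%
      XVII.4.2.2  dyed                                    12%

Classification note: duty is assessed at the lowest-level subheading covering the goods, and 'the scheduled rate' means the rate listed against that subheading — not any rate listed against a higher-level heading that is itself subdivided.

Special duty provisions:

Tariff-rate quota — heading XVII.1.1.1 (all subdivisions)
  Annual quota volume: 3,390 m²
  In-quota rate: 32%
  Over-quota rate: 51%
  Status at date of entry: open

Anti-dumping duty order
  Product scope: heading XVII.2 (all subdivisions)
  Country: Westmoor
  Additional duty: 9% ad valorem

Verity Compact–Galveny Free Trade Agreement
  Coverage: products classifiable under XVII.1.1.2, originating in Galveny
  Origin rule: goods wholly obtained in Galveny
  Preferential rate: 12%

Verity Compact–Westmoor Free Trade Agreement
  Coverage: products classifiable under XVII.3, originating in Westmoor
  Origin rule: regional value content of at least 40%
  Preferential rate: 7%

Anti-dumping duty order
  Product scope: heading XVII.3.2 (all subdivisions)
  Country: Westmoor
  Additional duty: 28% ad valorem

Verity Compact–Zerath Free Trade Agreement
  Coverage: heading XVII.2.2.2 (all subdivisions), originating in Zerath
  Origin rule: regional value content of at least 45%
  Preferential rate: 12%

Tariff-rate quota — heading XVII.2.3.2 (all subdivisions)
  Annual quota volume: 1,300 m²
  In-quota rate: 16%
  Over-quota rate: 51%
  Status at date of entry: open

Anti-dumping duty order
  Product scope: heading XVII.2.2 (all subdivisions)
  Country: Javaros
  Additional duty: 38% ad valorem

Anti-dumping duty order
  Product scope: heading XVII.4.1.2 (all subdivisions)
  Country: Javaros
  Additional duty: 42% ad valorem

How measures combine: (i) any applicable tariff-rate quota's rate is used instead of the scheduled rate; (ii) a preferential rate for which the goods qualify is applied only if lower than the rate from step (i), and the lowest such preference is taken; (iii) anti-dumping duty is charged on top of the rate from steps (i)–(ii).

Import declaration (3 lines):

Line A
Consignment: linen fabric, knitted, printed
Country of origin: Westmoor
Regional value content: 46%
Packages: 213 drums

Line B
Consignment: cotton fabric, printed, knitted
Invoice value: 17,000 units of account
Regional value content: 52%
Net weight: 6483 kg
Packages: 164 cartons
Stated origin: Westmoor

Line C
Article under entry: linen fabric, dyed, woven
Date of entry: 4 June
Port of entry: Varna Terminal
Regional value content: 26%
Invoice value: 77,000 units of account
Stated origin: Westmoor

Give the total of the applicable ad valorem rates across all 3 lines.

Line A: linen → XVII.3; knitted → XVII.3.2; printed → XVII.3.2.1. Scheduled 27%. Westmoor agreement on XVII.3: RVC ≥ 40% → 7% available; preferential 7%; anti-dumping (Westmoor, XVII.3.2): +28%; total 7% + 28% = 35%. → 35%.
Line B: cotton → XVII.1; knitted → XVII.1.1; printed → XVII.1.1.1. Scheduled 35%. quota on XVII.1.1.1 open → in-quota 32%; Westmoor agreement on XVII.3: XVII.1.1.1 not covered. → 32%.
Line C: linen → XVII.3; woven → XVII.3.1; dyed → XVII.3.1.3. Scheduled 13%. Westmoor agreement on XVII.3: RVC < 40%. → 13%.
Sum: 35% + 32% + 13% = 80%.

80%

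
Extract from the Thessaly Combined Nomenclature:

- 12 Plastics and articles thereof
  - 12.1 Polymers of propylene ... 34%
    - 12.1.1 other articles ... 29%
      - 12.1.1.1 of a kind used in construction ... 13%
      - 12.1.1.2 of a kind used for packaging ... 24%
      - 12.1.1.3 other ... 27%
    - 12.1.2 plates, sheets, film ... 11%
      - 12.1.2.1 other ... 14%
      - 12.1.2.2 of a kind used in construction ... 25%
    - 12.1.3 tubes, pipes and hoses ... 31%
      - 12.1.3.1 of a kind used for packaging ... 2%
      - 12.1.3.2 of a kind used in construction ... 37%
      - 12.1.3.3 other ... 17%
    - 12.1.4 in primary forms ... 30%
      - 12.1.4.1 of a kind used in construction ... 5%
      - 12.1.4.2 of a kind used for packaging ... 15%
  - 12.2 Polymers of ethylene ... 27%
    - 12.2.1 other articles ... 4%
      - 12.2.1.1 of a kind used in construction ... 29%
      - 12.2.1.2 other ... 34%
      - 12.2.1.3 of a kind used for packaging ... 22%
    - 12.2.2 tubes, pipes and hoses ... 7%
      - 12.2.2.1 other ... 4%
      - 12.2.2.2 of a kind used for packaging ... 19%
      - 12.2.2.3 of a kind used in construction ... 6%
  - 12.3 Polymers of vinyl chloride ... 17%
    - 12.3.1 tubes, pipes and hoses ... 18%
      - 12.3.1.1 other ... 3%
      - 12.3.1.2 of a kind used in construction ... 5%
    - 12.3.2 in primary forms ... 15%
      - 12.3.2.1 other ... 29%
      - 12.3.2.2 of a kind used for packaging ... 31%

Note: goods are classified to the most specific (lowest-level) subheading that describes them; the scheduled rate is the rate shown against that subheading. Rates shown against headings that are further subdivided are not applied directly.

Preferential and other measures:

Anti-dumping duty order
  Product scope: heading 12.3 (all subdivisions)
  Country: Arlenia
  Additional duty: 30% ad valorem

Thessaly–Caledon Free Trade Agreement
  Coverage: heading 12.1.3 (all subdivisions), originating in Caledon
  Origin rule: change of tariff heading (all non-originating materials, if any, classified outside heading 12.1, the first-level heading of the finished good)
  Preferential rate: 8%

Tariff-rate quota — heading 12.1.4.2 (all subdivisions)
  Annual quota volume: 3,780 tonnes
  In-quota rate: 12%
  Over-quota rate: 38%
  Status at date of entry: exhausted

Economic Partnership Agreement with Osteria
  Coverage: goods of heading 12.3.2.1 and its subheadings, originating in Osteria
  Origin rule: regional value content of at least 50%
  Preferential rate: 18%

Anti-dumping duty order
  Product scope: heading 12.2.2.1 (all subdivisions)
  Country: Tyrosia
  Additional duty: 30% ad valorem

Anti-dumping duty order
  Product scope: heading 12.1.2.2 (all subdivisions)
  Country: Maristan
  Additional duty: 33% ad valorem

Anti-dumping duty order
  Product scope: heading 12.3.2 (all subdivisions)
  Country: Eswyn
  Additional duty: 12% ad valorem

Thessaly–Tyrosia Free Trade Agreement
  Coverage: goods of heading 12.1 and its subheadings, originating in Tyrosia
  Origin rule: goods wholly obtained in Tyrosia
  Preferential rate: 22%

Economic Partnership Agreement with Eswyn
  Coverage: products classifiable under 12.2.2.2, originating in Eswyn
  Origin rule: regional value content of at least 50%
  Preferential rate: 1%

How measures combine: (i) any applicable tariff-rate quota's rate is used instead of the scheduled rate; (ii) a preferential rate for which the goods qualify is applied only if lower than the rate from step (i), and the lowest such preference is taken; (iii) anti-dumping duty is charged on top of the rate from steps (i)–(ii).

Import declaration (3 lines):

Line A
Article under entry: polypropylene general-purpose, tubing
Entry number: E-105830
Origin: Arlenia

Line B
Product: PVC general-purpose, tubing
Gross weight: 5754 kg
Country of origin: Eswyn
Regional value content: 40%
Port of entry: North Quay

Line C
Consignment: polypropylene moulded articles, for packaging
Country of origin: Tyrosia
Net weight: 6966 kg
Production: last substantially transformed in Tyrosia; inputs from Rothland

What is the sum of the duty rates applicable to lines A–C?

44%

Line A: polypropylene → 12.1; tubing → 12.1.3; general-purpose → 12.1.3.3. Scheduled 17%. No special measure applies. → 17%.
Line B: PVC → 12.3; tubing → 12.3.1; general-purpose → 12.3.1.1. Scheduled 3%. Eswyn agreement on 12.2.2.2: 12.3.1.1 not covered. → 3%.
Line C: polypropylene → 12.1; moulded articles → 12.1.1; for packaging → 12.1.1.2. Scheduled 24%. Tyrosia agreement on 12.1: not wholly obtained. → 24%.
Sum: 17% + 3% + 24% = 44%.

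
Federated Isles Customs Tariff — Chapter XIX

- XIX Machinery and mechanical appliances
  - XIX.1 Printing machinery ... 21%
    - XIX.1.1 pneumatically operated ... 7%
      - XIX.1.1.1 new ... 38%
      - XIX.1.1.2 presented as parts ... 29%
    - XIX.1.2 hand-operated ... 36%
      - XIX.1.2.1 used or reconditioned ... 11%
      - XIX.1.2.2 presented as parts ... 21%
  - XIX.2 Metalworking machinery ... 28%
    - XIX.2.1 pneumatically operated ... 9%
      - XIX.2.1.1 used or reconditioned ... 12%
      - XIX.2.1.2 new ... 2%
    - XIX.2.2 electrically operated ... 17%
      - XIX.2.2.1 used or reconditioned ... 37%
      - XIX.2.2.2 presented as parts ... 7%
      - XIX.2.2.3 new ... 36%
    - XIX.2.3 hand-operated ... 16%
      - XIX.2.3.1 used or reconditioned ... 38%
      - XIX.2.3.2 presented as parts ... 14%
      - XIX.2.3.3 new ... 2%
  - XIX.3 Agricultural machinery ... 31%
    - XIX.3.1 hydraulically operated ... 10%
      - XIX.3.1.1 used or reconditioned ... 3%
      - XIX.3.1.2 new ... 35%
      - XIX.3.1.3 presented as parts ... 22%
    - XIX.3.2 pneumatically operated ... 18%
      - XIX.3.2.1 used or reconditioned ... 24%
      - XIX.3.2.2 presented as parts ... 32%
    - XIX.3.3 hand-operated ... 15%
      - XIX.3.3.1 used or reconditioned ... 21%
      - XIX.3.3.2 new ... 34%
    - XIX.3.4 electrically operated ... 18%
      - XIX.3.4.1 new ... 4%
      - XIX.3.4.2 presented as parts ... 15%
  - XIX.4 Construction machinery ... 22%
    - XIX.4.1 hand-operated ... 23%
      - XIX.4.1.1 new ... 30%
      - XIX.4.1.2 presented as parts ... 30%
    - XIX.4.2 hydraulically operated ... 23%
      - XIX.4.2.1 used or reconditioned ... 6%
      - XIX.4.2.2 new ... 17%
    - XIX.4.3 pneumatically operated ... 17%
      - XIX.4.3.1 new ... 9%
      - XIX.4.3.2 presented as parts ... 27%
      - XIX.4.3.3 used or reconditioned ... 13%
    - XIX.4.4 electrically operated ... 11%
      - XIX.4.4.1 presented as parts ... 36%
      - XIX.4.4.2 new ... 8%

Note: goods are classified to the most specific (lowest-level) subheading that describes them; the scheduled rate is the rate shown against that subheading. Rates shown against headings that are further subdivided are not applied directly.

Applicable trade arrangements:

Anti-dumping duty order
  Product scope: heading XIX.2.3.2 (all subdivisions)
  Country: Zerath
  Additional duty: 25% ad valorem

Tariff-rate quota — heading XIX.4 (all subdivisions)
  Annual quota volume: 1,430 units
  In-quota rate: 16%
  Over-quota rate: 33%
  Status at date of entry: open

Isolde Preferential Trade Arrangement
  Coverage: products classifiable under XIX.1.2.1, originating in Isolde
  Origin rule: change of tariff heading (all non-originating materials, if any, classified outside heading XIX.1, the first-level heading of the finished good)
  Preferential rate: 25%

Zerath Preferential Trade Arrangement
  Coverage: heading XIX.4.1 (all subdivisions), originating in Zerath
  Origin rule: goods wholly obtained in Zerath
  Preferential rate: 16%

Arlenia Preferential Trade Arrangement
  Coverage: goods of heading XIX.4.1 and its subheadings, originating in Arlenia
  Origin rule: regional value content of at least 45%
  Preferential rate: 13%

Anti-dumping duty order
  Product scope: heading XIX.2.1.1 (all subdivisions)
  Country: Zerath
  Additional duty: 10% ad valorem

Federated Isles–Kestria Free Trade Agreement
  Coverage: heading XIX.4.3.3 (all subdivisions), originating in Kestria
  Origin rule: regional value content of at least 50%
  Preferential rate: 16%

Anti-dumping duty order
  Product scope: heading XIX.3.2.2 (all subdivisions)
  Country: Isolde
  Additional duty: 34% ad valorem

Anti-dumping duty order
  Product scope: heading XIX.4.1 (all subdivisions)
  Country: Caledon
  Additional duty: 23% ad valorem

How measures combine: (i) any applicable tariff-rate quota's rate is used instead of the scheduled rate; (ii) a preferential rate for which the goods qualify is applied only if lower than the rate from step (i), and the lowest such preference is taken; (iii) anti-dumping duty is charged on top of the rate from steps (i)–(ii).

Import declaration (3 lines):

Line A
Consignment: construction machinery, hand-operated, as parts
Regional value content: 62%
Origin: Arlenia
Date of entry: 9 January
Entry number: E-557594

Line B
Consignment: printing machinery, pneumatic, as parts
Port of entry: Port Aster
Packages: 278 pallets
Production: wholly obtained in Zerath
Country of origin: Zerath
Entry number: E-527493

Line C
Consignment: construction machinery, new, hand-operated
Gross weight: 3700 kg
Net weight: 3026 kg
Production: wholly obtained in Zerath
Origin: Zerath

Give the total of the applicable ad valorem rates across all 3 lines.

58%

Line A: construction → XIX.4; hand-operated → XIX.4.1; as parts → XIX.4.1.2. Scheduled 30%. quota on XIX.4 open → in-quota 16%; Arlenia agreement on XIX.4.1: RVC ≥ 45% → 13% available; preferential 13%. → 13%.
Line B: printing → XIX.1; pneumatic → XIX.1.1; as parts → XIX.1.1.2. Scheduled 29%. Zerath agreement on XIX.4.1: XIX.1.1.2 not covered. → 29%.
Line C: construction → XIX.4; hand-operated → XIX.4.1; new → XIX.4.1.1. Scheduled 30%. quota on XIX.4 open → in-quota 16%; Zerath agreement on XIX.4.1: wholly obtained → 16% available; preference 16% not lower than 16% → no reduction. → 16%.
Sum: 13% + 29% + 16% = 58%.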